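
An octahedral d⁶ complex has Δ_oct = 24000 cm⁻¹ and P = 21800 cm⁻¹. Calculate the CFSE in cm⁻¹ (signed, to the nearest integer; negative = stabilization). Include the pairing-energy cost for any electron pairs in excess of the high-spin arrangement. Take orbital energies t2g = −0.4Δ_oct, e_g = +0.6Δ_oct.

-14000

With Δ_oct > P the complex is low-spin.
Filling d⁶ accordingly: t2g^6 e_g^0.
Orbital CFSE = -2.4Δ_oct = -2.4 × 24000 = -57600 cm⁻¹.
Excess pairs vs high-spin: 3 − 1 = 2; pairing cost = +43600 cm⁻¹.
Net CFSE = -57600 + 43600 = -14000 cm⁻¹.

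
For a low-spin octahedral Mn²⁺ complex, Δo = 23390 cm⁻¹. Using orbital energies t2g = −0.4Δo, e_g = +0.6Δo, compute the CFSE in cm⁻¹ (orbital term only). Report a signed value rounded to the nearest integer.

-46780

Group 7 minus oxidation state +2 gives a d⁵ configuration for Mn²⁺.
The d⁵ electrons fill as t2g^5 e_g^0.
CFSE(orbital) = 5×(-0.4Δo) + 0×(0.6Δo) = -2.0Δo; with Δo = 23390 cm⁻¹ that is -46780 cm⁻¹.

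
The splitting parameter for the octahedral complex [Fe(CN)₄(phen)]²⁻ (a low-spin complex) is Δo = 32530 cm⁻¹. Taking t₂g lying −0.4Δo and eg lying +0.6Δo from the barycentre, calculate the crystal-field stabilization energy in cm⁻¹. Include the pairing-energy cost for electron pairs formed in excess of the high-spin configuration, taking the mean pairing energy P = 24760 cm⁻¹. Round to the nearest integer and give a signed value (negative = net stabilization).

Ligand charges: 4×(-1) from CN⁻ and 1×(+0) from phen sum to -4; with overall charge -2, Fe is +2.
Fe is in group 8, so Fe²⁺ is d⁶ (8 − 2 = 6).
The d⁶ electrons fill as t₂g⁶ eg⁰.
The orbital stabilization is -2.4Δo = -2.4 × 32530 = -78072 cm⁻¹.
Relative to high-spin t₂g⁴ eg² (1 paired), the low-spin configuration has 2 additional pairs, contributing +2 × 24760 = +49520 cm⁻¹.
Combining: -78072 + 49520 = -28552 cm⁻¹.

-28552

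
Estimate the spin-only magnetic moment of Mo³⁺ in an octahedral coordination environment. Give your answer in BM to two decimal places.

3.87 BM

Group 6 minus oxidation state +3 gives a d³ configuration for Mo³⁺.
For octahedral d³ the high- and low-spin configurations coincide.
Configuration: t₂g³ eg⁰ → 3 unpaired electrons.
μ(spin-only) = √[3(3+2)] = √15 ≈ 3.87 BM.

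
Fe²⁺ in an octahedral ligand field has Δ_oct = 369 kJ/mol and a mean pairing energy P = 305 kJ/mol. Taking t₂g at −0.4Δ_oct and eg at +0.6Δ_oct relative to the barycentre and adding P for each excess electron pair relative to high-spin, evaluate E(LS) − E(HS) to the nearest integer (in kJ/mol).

Fe is in group 8, so Fe²⁺ is d⁶ (8 − 2 = 6).
High-spin: t₂g⁴ eg², CFSE = -0.4Δ_oct = -148 kJ/mol.
Low-spin: t₂g⁶ eg⁰, orbital CFSE = -2.4Δ_oct = -886 kJ/mol; plus 2 excess pairs × P = +610 kJ/mol; total -276 kJ/mol.
The difference is -276 − (-148) = -128 kJ/mol, so low-spin lies lower.

-128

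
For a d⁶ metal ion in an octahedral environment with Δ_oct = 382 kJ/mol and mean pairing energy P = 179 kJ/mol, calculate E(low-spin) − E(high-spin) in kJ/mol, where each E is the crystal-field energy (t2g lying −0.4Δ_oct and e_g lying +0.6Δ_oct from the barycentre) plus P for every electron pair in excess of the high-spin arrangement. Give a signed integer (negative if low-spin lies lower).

-406

In the high-spin limit (t2g^4 e_g^2) the orbital term is -0.4Δ_oct = -153 kJ/mol, with no excess pairing.
For low-spin the configuration is t2g^6 e_g^0: orbital energy -2.4 × 382 = -917 kJ/mol, and 2 additional pairs relative to high-spin add 358 kJ/mol, giving -559 kJ/mol.
Thus E(LS) − E(HS) = -406 kJ/mol.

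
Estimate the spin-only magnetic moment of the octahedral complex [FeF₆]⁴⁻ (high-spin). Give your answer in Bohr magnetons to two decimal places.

4.90 Bohr magnetons

Each F⁻ contributes -1; 6 × (-1) = -6. With overall charge -4, Fe is in the +2 oxidation state.
Fe is in group 8, so Fe²⁺ is d⁶ (8 − 2 = 6).
Configuration: t₂g⁴ eg² → 4 unpaired electrons.
μ(spin-only) = √[4(4+2)] = √24 ≈ 4.90 Bohr magnetons.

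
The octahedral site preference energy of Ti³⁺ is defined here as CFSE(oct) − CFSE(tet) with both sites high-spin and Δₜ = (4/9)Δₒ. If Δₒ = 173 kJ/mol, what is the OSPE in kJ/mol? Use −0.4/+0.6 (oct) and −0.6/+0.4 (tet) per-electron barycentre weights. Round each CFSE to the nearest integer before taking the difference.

Ti sits in group 4; removing 3 electrons leaves Ti³⁺ with 4 − 3 = 1 d electrons.
In an octahedral site d¹ (HS) is t₂g¹ eg⁰, giving CFSE(oct) = -0.4Δₒ = -69 kJ/mol.
Tetrahedral: e¹ t₂⁰, CFSE = 1(−0.6) + 0(+0.4) = -0.6Δₜ = -0.6 × (4/9) × 173 = -46 kJ/mol.
Subtracting, OSPE = -69 − (-46) = -23 kJ/mol.

-23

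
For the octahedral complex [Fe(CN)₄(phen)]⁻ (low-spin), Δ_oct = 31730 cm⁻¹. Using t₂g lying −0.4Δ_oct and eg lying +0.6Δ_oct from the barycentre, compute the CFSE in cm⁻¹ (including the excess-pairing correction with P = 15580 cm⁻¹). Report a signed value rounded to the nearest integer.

Ligand charges: 4×(-1) from CN⁻ and 1×(+0) from phen sum to -4; with overall charge -1, Fe is +3.
Fe³⁺: group 8, so d-count = 8 − 3 = 5.
Configuration: t₂g⁵ eg⁰.
Orbital CFSE = 5(-0.4) + 0(0.6) = -2.0Δ_oct = -2.0 × 31730 = -63460 cm⁻¹.
High-spin d⁵ would be t₂g³ eg² with 0 pairs; low-spin has 2, so 2 excess pairs cost +2P = +31160 cm⁻¹.
Combining: -63460 + 31160 = -32300 cm⁻¹.

-32300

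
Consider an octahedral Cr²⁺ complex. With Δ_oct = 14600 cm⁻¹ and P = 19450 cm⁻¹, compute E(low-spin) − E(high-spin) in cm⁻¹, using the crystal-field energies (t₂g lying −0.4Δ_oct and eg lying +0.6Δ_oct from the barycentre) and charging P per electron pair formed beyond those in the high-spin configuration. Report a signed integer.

Group 6 minus oxidation state +2 gives a d⁴ configuration for Cr²⁺.
In the high-spin limit (t₂g³ eg¹) the orbital term is -0.6Δ_oct = -8760 cm⁻¹, with no excess pairing.
For low-spin the configuration is t₂g⁴ eg⁰: orbital energy -1.6 × 14600 = -23360 cm⁻¹, and 1 additional pair relative to high-spin adds 19450 cm⁻¹, giving -3910 cm⁻¹.
The difference is -3910 − (-8760) = 4850 cm⁻¹, so high-spin lies lower.

4850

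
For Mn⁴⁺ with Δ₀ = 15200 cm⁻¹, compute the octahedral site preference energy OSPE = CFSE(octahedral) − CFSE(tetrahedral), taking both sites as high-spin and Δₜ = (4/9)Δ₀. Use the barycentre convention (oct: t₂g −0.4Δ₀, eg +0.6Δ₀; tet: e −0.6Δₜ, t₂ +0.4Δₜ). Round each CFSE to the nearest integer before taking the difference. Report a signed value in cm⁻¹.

-12836

Group 7 minus oxidation state +4 gives a d³ configuration for Mn⁴⁺.
In an octahedral site d³ (HS) is t₂g³ eg⁰, giving CFSE(oct) = -1.2Δ₀ = -18240 cm⁻¹.
In a tetrahedral site the filling is e² t₂¹: CFSE(tet) = -0.8Δₜ = -0.8 × (4/9)(15200) = -5404 cm⁻¹.
OSPE = -18240 − (-5404) = -12836 cm⁻¹.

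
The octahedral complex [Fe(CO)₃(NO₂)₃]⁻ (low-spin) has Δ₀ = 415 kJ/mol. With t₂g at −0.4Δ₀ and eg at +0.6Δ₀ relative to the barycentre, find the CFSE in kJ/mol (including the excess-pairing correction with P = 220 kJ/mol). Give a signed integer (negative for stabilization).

Ligand charges: 3×(+0) from CO and 3×(-1) from NO₂⁻ sum to -3; with overall charge -1, Fe is +2.
Fe²⁺: group 8, so d-count = 8 − 2 = 6.
Configuration: t₂g⁶ eg⁰.
CFSE(orbital) = 6×(-0.4Δ₀) + 0×(0.6Δ₀) = -2.4Δ₀; with Δ₀ = 415 kJ/mol that is -996 kJ/mol.
Pairing penalty: 3 pairs vs 1 in the high-spin reference → 2 extra × P = 440 kJ/mol.
Combining: -996 + 440 = -556 kJ/mol.

-556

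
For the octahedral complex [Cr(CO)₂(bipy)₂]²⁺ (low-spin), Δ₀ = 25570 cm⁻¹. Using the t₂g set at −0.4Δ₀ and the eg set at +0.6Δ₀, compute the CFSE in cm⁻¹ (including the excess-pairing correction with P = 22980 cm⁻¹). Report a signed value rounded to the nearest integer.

-17932

Ligand charges: 2×(+0) from CO and 2×(+0) from bipy sum to +0; with overall charge +2, Cr is +2.
Cr is in group 6, so Cr²⁺ is d⁴ (6 − 2 = 4).
Configuration: t₂g⁴ eg⁰.
The orbital stabilization is -1.6Δ₀ = -1.6 × 25570 = -40912 cm⁻¹.
High-spin d⁴ would be t₂g³ eg¹ with 0 pairs; low-spin has 1, so 1 excess pair costs +1P = +22980 cm⁻¹.
Overall CFSE = -40912 + 22980 = -17932 cm⁻¹.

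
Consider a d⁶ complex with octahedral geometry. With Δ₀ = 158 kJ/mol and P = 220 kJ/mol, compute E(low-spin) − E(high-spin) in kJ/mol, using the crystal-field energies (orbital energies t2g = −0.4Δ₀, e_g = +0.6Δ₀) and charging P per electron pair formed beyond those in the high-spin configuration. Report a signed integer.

124

High-spin: t2g^4 e_g^2, CFSE = -0.4Δ₀ = -63 kJ/mol.
Low-spin t2g^6 e_g^0 gives -2.4Δ₀ = -379 kJ/mol, but forming 2 extra pairs costs 2P = 440 kJ/mol, so E(LS) = -379 + 440 = 61 kJ/mol.
The difference is 61 − (-63) = 124 kJ/mol, so high-spin lies lower.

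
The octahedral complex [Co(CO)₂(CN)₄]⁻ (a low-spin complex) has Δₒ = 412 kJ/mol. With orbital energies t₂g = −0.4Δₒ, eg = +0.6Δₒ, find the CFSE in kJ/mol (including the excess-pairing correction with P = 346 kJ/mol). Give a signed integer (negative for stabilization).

Ligand charges: 2×(+0) from CO and 4×(-1) from CN⁻ sum to -4; with overall charge -1, Co is +3.
Co³⁺: group 9, so d-count = 9 − 3 = 6.
Configuration: t₂g⁶ eg⁰.
CFSE(orbital) = 6×(-0.4Δₒ) + 0×(0.6Δₒ) = -2.4Δₒ; with Δₒ = 412 kJ/mol that is -989 kJ/mol.
Pairing penalty: 3 pairs vs 1 in the high-spin reference → 2 extra × P = 692 kJ/mol.
Net CFSE = -989 + 692 = -297 kJ/mol.

-297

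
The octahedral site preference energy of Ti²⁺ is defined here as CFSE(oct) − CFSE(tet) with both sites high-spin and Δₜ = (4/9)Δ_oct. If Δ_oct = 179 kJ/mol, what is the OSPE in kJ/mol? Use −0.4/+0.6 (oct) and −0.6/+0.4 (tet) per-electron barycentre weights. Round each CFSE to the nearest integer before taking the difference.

-48

Ti is in group 4, so Ti²⁺ is d² (4 − 2 = 2).
Octahedral (high-spin): t2g^2 e_g^0, CFSE = 2(−0.4) + 0(+0.6) = -0.8Δ_oct = -0.8 × 179 = -143 kJ/mol.
Tetrahedral e^2 t2^0 gives -1.2Δₜ = -1.2 × (4/9) × 179 = -95 kJ/mol.
OSPE = CFSE(oct) − CFSE(tet) = -143 − (-95) = -48 kJ/mol.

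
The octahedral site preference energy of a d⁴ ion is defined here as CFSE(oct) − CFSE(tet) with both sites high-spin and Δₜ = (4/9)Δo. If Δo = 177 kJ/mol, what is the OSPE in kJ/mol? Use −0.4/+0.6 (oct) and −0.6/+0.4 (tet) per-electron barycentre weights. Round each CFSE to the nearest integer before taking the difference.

-75

In an octahedral site d⁴ (HS) is t2g^3 e_g^1, giving CFSE(oct) = -0.6Δo = -106 kJ/mol.
Tetrahedral: e^2 t2^2, CFSE = 2(−0.6) + 2(+0.4) = -0.4Δₜ = -0.4 × (4/9) × 177 = -31 kJ/mol.
Subtracting, OSPE = -106 − (-31) = -75 kJ/mol.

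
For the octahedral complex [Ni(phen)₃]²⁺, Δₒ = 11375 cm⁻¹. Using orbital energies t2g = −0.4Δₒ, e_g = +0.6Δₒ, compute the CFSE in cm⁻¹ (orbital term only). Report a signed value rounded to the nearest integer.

phen is neutral, so the +2 overall charge sits on Ni: oxidation state +2.
Group 10 minus oxidation state +2 gives a d⁸ configuration for Ni²⁺.
Electron filling gives t2g^6 e_g^2.
The orbital stabilization is -1.2Δₒ = -1.2 × 11375 = -13650 cm⁻¹.

-13650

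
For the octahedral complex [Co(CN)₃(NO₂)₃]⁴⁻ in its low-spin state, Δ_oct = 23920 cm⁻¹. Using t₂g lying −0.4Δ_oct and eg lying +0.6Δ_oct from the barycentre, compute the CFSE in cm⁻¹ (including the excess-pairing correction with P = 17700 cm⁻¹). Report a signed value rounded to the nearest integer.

Ligand charges: 3×(-1) from CN⁻ and 3×(-1) from NO₂⁻ sum to -6; with overall charge -4, Co is +2.
Co²⁺: group 9, so d-count = 9 − 2 = 7.
Configuration: t₂g⁶ eg¹.
The orbital stabilization is -1.8Δ_oct = -1.8 × 23920 = -43056 cm⁻¹.
Relative to high-spin t₂g⁵ eg² (2 paired), the low-spin configuration has 1 additional pair, contributing +1 × 17700 = +17700 cm⁻¹.
Overall CFSE = -43056 + 17700 = -25356 cm⁻¹.

-25356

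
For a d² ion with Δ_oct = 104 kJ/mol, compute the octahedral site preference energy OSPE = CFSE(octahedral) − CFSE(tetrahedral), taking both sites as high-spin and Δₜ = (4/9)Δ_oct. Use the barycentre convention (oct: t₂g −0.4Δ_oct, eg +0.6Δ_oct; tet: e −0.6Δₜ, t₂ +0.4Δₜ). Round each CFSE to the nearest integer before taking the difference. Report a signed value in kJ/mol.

Octahedral (high-spin): t₂g² eg⁰, CFSE = 2(−0.4) + 0(+0.6) = -0.8Δ_oct = -0.8 × 104 = -83 kJ/mol.
Tetrahedral: e² t₂⁰, CFSE = 2(−0.6) + 0(+0.4) = -1.2Δₜ = -1.2 × (4/9) × 104 = -55 kJ/mol.
Subtracting, OSPE = -83 − (-55) = -28 kJ/mol.

-28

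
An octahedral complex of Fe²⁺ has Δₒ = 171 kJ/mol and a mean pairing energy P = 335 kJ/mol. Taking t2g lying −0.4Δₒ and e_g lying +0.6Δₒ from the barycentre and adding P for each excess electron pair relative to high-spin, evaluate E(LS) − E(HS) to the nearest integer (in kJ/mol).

Fe is in group 8, so Fe²⁺ is d⁶ (8 − 2 = 6).
In the high-spin limit (t2g^4 e_g^2) the orbital term is -0.4Δₒ = -68 kJ/mol, with no excess pairing.
For low-spin the configuration is t2g^6 e_g^0: orbital energy -2.4 × 171 = -410 kJ/mol, and 2 additional pairs relative to high-spin add 670 kJ/mol, giving 260 kJ/mol.
Thus E(LS) − E(HS) = 328 kJ/mol.

328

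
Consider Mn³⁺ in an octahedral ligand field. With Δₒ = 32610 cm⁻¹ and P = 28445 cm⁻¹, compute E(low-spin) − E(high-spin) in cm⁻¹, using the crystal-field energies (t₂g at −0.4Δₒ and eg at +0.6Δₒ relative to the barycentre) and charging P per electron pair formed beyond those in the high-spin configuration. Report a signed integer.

Mn sits in group 7; removing 3 electrons leaves Mn³⁺ with 7 − 3 = 4 d electrons.
High-spin d⁴ fills as t₂g³ eg¹ with CFSE 3(−0.4) + 1(+0.6) = -0.6Δₒ = -19566 cm⁻¹.
For low-spin the configuration is t₂g⁴ eg⁰: orbital energy -1.6 × 32610 = -52176 cm⁻¹, and 1 additional pair relative to high-spin adds 28445 cm⁻¹, giving -23731 cm⁻¹.
The difference is -23731 − (-19566) = -4165 cm⁻¹, so low-spin lies lower.

-4165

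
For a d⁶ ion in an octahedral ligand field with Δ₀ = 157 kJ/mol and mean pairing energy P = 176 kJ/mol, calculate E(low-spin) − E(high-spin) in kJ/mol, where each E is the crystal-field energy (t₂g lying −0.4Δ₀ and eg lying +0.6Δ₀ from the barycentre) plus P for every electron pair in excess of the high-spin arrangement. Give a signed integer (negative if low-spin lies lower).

In the high-spin limit (t₂g⁴ eg²) the orbital term is -0.4Δ₀ = -63 kJ/mol, with no excess pairing.
Low-spin: t₂g⁶ eg⁰, orbital CFSE = -2.4Δ₀ = -377 kJ/mol; plus 2 excess pairs × P = +352 kJ/mol; total -25 kJ/mol.
The difference is -25 − (-63) = 38 kJ/mol, so high-spin lies lower.

38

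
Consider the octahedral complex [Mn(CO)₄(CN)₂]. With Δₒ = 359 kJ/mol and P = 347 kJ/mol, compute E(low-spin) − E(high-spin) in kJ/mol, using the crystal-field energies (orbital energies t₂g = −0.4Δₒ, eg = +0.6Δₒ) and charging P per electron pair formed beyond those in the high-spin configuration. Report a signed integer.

Ligand charges: 4×(+0) from CO and 2×(-1) from CN⁻ sum to -2; with overall charge +0, Mn is +2.
Mn²⁺: group 7, so d-count = 7 − 2 = 5.
High-spin: t₂g³ eg², CFSE = 0.0Δₒ = 0 kJ/mol.
Low-spin: t₂g⁵ eg⁰, orbital CFSE = -2.0Δₒ = -718 kJ/mol; plus 2 excess pairs × P = +694 kJ/mol; total -24 kJ/mol.
E(LS) − E(HS) = -24 − (0) = -24 kJ/mol.

-24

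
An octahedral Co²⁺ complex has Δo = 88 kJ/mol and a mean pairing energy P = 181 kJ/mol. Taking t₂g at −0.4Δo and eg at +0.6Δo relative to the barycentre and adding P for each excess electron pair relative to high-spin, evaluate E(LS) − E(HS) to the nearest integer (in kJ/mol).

Co sits in group 9; removing 2 electrons leaves Co²⁺ with 9 − 2 = 7 d electrons.
High-spin d⁷ fills as t₂g⁵ eg² with CFSE 5(−0.4) + 2(+0.6) = -0.8Δo = -70 kJ/mol.
Low-spin t₂g⁶ eg¹ gives -1.8Δo = -158 kJ/mol, but forming 1 extra pair costs 1P = 181 kJ/mol, so E(LS) = -158 + 181 = 23 kJ/mol.
E(LS) − E(HS) = 23 − (-70) = 93 kJ/mol.

93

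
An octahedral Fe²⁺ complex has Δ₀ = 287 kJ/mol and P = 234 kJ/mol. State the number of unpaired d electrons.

0

Fe is in group 8, so Fe²⁺ is d⁶ (8 − 2 = 6).
Here Δ₀ > P (287 > 234), so the low-spin state is favoured.
That gives t2g^6 e_g^0.
Unpaired electrons: 0.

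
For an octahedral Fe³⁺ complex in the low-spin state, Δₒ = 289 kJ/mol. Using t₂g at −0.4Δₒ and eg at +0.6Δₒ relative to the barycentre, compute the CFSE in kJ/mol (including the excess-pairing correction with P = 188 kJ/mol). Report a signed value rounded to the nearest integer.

-202

Fe sits in group 8; removing 3 electrons leaves Fe³⁺ with 8 − 3 = 5 d electrons.
The d⁵ electrons fill as t₂g⁵ eg⁰.
The orbital stabilization is -2.0Δₒ = -2.0 × 289 = -578 kJ/mol.
Pairing penalty: 2 pairs vs 0 in the high-spin reference → 2 extra × P = 376 kJ/mol.
Overall CFSE = -578 + 376 = -202 kJ/mol.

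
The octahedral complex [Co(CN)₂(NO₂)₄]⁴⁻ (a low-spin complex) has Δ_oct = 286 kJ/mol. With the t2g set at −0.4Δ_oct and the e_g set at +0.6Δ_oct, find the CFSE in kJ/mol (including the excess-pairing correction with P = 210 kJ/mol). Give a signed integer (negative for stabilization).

-305

Ligand charges: 2×(-1) from CN⁻ and 4×(-1) from NO₂⁻ sum to -6; with overall charge -4, Co is +2.
Co is in group 9, so Co²⁺ is d⁷ (9 − 2 = 7).
Electron filling gives t2g^6 e_g^1.
Orbital CFSE = 6(-0.4) + 1(0.6) = -1.8Δ_oct = -1.8 × 286 = -515 kJ/mol.
Pairing penalty: 3 pairs vs 2 in the high-spin reference → 1 extra × P = 210 kJ/mol.
Combining: -515 + 210 = -305 kJ/mol.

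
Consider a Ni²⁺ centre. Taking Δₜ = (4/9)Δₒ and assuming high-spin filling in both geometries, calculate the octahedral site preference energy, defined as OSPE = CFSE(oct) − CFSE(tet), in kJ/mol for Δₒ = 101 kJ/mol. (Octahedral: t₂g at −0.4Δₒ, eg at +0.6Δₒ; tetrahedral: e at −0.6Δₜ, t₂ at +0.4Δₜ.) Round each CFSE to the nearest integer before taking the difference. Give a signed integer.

-85

Ni²⁺: group 10, so d-count = 10 − 2 = 8.
In an octahedral site d⁸ (HS) is t₂g⁶ eg², giving CFSE(oct) = -1.2Δₒ = -121 kJ/mol.
Tetrahedral: e⁴ t₂⁴, CFSE = 4(−0.6) + 4(+0.4) = -0.8Δₜ = -0.8 × (4/9) × 101 = -36 kJ/mol.
OSPE = -121 − (-36) = -85 kJ/mol.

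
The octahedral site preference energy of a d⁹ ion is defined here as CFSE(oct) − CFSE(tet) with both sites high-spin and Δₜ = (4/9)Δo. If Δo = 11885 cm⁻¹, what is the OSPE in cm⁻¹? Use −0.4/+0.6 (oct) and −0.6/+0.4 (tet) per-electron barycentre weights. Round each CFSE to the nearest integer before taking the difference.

Octahedral high-spin t2g^6 e_g^3: CFSE = -0.6 × 11885 = -7131 cm⁻¹.
Tetrahedral: e^4 t2^5, CFSE = 4(−0.6) + 5(+0.4) = -0.4Δₜ = -0.4 × (4/9) × 11885 = -2113 cm⁻¹.
Subtracting, OSPE = -7131 − (-2113) = -5018 cm⁻¹.

-5018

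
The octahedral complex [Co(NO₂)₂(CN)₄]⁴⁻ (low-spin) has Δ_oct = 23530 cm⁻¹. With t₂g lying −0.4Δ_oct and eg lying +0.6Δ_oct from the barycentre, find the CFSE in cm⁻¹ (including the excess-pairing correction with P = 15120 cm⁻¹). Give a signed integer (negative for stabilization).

Ligand charges: 2×(-1) from NO₂⁻ and 4×(-1) from CN⁻ sum to -6; with overall charge -4, Co is +2.
Co sits in group 9; removing 2 electrons leaves Co²⁺ with 9 − 2 = 7 d electrons.
Configuration: t₂g⁶ eg¹.
CFSE(orbital) = 6×(-0.4Δ_oct) + 1×(0.6Δ_oct) = -1.8Δ_oct; with Δ_oct = 23530 cm⁻¹ that is -42354 cm⁻¹.
High-spin d⁷ would be t₂g⁵ eg² with 2 pairs; low-spin has 3, so 1 excess pair costs +1P = +15120 cm⁻¹.
Net CFSE = -42354 + 15120 = -27234 cm⁻¹.

-27234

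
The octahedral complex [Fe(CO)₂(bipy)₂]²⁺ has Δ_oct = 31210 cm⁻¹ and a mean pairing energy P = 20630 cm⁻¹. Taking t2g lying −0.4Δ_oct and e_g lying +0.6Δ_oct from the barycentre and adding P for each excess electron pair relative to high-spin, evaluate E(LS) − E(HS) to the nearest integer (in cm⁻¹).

-21160

Ligand charges: 2×(+0) from CO and 2×(+0) from bipy sum to +0; with overall charge +2, Fe is +2.
Fe sits in group 8; removing 2 electrons leaves Fe²⁺ with 8 − 2 = 6 d electrons.
High-spin d⁶ fills as t2g^4 e_g^2 with CFSE 4(−0.4) + 2(+0.6) = -0.4Δ_oct = -12484 cm⁻¹.
Low-spin t2g^6 e_g^0 gives -2.4Δ_oct = -74904 cm⁻¹, but forming 2 extra pairs costs 2P = 41260 cm⁻¹, so E(LS) = -74904 + 41260 = -33644 cm⁻¹.
The difference is -33644 − (-12484) = -21160 cm⁻¹, so low-spin lies lower.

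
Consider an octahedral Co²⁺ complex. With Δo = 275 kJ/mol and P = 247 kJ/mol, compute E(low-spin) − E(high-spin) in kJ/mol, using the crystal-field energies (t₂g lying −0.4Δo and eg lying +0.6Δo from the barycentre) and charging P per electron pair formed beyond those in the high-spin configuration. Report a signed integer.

-28

Group 9 minus oxidation state +2 gives a d⁷ configuration for Co²⁺.
High-spin d⁷ fills as t₂g⁵ eg² with CFSE 5(−0.4) + 2(+0.6) = -0.8Δo = -220 kJ/mol.
For low-spin the configuration is t₂g⁶ eg¹: orbital energy -1.8 × 275 = -495 kJ/mol, and 1 additional pair relative to high-spin adds 247 kJ/mol, giving -248 kJ/mol.
Thus E(LS) − E(HS) = -28 kJ/mol.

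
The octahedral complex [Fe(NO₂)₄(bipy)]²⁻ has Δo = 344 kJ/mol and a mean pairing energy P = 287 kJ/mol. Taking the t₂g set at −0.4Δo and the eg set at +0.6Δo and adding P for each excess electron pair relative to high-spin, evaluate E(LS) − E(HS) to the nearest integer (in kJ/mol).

Ligand charges: 4×(-1) from NO₂⁻ and 1×(+0) from bipy sum to -4; with overall charge -2, Fe is +2.
Fe²⁺: group 8, so d-count = 8 − 2 = 6.
High-spin d⁶ fills as t₂g⁴ eg² with CFSE 4(−0.4) + 2(+0.6) = -0.4Δo = -138 kJ/mol.
Low-spin t₂g⁶ eg⁰ gives -2.4Δo = -826 kJ/mol, but forming 2 extra pairs costs 2P = 574 kJ/mol, so E(LS) = -826 + 574 = -252 kJ/mol.
The difference is -252 − (-138) = -114 kJ/mol, so low-spin lies lower.

-114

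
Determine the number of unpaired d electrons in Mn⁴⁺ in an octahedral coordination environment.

Mn⁴⁺: group 7, so d-count = 7 − 4 = 3.
Configuration: t₂g³ eg⁰, giving 3 unpaired electrons.

3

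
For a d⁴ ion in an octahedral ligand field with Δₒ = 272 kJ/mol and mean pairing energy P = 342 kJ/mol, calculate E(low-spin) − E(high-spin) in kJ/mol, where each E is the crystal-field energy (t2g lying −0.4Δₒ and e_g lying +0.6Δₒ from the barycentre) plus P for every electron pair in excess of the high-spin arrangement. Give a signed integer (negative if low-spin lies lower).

High-spin d⁴ fills as t2g^3 e_g^1 with CFSE 3(−0.4) + 1(+0.6) = -0.6Δₒ = -163 kJ/mol.
Low-spin: t2g^4 e_g^0, orbital CFSE = -1.6Δₒ = -435 kJ/mol; plus 1 excess pair × P = +342 kJ/mol; total -93 kJ/mol.
E(LS) − E(HS) = -93 − (-163) = 70 kJ/mol.

70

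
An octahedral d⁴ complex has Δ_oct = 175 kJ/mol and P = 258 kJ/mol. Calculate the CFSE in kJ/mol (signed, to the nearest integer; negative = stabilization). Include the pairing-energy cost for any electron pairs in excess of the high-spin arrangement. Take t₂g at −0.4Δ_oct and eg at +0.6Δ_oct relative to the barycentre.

-105

Here Δ_oct < P (175 < 258), so the high-spin state is favoured.
Filling d⁴ accordingly: t₂g³ eg¹.
Orbital CFSE = -0.6Δ_oct = -0.6 × 175 = -105 kJ/mol.
High-spin has no excess pairs, so no pairing correction applies.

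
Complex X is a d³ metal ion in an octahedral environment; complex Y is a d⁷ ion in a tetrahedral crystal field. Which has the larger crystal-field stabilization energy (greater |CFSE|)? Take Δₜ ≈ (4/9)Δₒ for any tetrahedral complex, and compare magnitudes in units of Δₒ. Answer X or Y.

X

X: t₂g³ eg⁰, CFSE = -1.2Δₒ.
Y: Tetrahedral fields are weak (Δₜ ≈ 4/9 Δₒ), so electrons fill high-spin; e^4 t2^3, CFSE = -1.2Δₜ ≈ -0.53Δₒ.
So X has the larger |CFSE|.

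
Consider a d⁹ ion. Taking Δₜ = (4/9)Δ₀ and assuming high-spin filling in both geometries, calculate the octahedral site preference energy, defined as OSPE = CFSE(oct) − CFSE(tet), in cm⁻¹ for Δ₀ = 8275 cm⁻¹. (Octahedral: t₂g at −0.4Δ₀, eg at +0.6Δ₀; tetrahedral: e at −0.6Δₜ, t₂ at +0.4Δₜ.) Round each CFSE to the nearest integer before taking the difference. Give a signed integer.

Octahedral high-spin t2g^6 e_g^3: CFSE = -0.6 × 8275 = -4965 cm⁻¹.
Tetrahedral: e^4 t2^5, CFSE = 4(−0.6) + 5(+0.4) = -0.4Δₜ = -0.4 × (4/9) × 8275 = -1471 cm⁻¹.
Subtracting, OSPE = -4965 − (-1471) = -3494 cm⁻¹.

-3494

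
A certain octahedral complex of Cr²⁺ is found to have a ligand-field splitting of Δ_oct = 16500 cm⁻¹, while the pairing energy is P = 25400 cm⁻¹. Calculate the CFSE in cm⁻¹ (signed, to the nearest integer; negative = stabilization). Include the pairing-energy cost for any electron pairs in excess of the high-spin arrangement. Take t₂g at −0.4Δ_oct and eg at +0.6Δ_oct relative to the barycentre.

-9900

Cr²⁺: group 6, so d-count = 6 − 2 = 4.
Since Δ_oct = 16500 cm⁻¹ < P = 25400 cm⁻¹, the complex adopts the high-spin configuration.
That gives t₂g³ eg¹.
Orbital CFSE = -0.6Δ_oct = -0.6 × 16500 = -9900 cm⁻¹.
High-spin has no excess pairs, so no pairing correction applies.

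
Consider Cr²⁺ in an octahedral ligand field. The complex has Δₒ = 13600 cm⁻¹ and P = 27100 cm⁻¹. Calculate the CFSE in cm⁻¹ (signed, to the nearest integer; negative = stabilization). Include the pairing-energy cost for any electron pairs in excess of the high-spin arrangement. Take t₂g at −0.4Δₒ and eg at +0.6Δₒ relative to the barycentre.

Group 6 minus oxidation state +2 gives a d⁴ configuration for Cr²⁺.
Here Δₒ < P (13600 < 27100), so the high-spin state is favoured.
That gives t₂g³ eg¹.
Orbital CFSE = -0.6Δₒ = -0.6 × 13600 = -8160 cm⁻¹.
High-spin has no excess pairs, so no pairing correction applies.

-8160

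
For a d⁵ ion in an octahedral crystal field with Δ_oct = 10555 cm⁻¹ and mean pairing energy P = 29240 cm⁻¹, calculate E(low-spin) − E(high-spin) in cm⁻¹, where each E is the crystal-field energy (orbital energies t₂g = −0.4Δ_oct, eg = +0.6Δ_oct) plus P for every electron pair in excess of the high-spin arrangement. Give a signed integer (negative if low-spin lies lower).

High-spin: t₂g³ eg², CFSE = 0.0Δ_oct = 0 cm⁻¹.
For low-spin the configuration is t₂g⁵ eg⁰: orbital energy -2.0 × 10555 = -21110 cm⁻¹, and 2 additional pairs relative to high-spin add 58480 cm⁻¹, giving 37370 cm⁻¹.
Thus E(LS) − E(HS) = 37370 cm⁻¹.

37370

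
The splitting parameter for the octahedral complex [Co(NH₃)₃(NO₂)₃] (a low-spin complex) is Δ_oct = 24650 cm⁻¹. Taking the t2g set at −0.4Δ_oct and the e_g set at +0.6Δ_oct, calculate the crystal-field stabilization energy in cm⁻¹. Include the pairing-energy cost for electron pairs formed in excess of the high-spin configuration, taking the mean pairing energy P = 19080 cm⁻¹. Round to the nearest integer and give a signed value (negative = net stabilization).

-21000

Ligand charges: 3×(+0) from NH₃ and 3×(-1) from NO₂⁻ sum to -3; with overall charge +0, Co is +3.
Co sits in group 9; removing 3 electrons leaves Co³⁺ with 9 − 3 = 6 d electrons.
Configuration: t2g^6 e_g^0.
Orbital CFSE = 6(-0.4) + 0(0.6) = -2.4Δ_oct = -2.4 × 24650 = -59160 cm⁻¹.
Pairing penalty: 3 pairs vs 1 in the high-spin reference → 2 extra × P = 38160 cm⁻¹.
Net CFSE = -59160 + 38160 = -21000 cm⁻¹.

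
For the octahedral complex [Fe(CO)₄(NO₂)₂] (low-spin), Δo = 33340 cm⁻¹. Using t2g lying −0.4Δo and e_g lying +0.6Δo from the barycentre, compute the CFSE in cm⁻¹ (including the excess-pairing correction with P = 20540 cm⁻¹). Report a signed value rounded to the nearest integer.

Ligand charges: 4×(+0) from CO and 2×(-1) from NO₂⁻ sum to -2; with overall charge +0, Fe is +2.
Group 8 minus oxidation state +2 gives a d⁶ configuration for Fe²⁺.
Electron filling gives t2g^6 e_g^0.
The orbital stabilization is -2.4Δo = -2.4 × 33340 = -80016 cm⁻¹.
Pairing penalty: 3 pairs vs 1 in the high-spin reference → 2 extra × P = 41080 cm⁻¹.
Overall CFSE = -80016 + 41080 = -38936 cm⁻¹.

-38936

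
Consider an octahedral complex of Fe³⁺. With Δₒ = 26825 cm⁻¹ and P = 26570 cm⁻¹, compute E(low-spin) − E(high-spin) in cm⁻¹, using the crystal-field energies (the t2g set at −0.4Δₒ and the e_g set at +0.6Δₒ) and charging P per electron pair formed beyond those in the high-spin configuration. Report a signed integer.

-510

Fe sits in group 8; removing 3 electrons leaves Fe³⁺ with 8 − 3 = 5 d electrons.
In the high-spin limit (t2g^3 e_g^2) the orbital term is 0.0Δₒ = 0 cm⁻¹, with no excess pairing.
Low-spin: t2g^5 e_g^0, orbital CFSE = -2.0Δₒ = -53650 cm⁻¹; plus 2 excess pairs × P = +53140 cm⁻¹; total -510 cm⁻¹.
Thus E(LS) − E(HS) = -510 cm⁻¹.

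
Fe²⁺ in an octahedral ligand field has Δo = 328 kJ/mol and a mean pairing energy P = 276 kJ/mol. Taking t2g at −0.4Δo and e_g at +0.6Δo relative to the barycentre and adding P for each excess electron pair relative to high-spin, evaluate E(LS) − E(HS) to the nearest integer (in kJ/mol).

-104

Fe²⁺: group 8, so d-count = 8 − 2 = 6.
High-spin d⁶ fills as t2g^4 e_g^2 with CFSE 4(−0.4) + 2(+0.6) = -0.4Δo = -131 kJ/mol.
Low-spin t2g^6 e_g^0 gives -2.4Δo = -787 kJ/mol, but forming 2 extra pairs costs 2P = 552 kJ/mol, so E(LS) = -787 + 552 = -235 kJ/mol.
The difference is -235 − (-131) = -104 kJ/mol, so low-spin lies lower.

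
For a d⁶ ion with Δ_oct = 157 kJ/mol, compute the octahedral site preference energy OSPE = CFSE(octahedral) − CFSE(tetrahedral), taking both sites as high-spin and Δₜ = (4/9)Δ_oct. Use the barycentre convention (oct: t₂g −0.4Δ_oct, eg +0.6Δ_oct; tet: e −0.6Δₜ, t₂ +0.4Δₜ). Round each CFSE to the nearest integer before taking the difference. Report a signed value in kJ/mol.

-21

Octahedral (high-spin): t₂g⁴ eg², CFSE = 4(−0.4) + 2(+0.6) = -0.4Δ_oct = -0.4 × 157 = -63 kJ/mol.
Tetrahedral e³ t₂³ gives -0.6Δₜ = -0.6 × (4/9) × 157 = -42 kJ/mol.
OSPE = -63 − (-42) = -21 kJ/mol.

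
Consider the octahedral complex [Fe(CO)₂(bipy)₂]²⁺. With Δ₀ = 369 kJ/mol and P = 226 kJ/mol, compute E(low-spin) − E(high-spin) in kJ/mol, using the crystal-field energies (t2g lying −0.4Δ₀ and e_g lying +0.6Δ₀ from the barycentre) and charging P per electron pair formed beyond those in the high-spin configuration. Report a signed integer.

Ligand charges: 2×(+0) from CO and 2×(+0) from bipy sum to +0; with overall charge +2, Fe is +2.
Group 8 minus oxidation state +2 gives a d⁶ configuration for Fe²⁺.
High-spin: t2g^4 e_g^2, CFSE = -0.4Δ₀ = -148 kJ/mol.
Low-spin: t2g^6 e_g^0, orbital CFSE = -2.4Δ₀ = -886 kJ/mol; plus 2 excess pairs × P = +452 kJ/mol; total -434 kJ/mol.
E(LS) − E(HS) = -434 − (-148) = -286 kJ/mol.

-286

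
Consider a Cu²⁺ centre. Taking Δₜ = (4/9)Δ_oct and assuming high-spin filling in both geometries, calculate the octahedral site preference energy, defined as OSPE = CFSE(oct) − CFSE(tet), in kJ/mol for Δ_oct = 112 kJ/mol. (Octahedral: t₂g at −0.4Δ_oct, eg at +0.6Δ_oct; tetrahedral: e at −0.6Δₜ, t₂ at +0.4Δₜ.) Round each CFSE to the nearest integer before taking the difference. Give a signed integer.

Cu is in group 11, so Cu²⁺ is d⁹ (11 − 2 = 9).
Octahedral high-spin t2g^6 e_g^3: CFSE = -0.6 × 112 = -67 kJ/mol.
In a tetrahedral site the filling is e^4 t2^5: CFSE(tet) = -0.4Δₜ = -0.4 × (4/9)(112) = -20 kJ/mol.
OSPE = -67 − (-20) = -47 kJ/mol.

-47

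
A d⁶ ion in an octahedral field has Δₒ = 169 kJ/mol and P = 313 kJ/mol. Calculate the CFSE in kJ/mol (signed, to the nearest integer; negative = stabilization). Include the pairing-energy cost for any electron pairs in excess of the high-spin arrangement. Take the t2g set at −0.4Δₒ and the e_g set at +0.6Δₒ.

With Δₒ < P the complex is high-spin.
Configuration: t2g^4 e_g^2.
Orbital CFSE = -0.4Δₒ = -0.4 × 169 = -68 kJ/mol.
High-spin has no excess pairs, so no pairing correction applies.

-68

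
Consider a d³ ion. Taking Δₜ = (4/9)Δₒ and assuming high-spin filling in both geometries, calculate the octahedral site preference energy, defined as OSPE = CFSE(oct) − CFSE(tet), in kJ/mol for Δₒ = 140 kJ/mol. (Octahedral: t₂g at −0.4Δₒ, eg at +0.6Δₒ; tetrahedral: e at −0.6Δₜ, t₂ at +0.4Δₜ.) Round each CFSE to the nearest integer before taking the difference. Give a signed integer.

-118

Octahedral high-spin t2g^3 e_g^0: CFSE = -1.2 × 140 = -168 kJ/mol.
Tetrahedral e^2 t2^1 gives -0.8Δₜ = -0.8 × (4/9) × 140 = -50 kJ/mol.
OSPE = CFSE(oct) − CFSE(tet) = -168 − (-50) = -118 kJ/mol.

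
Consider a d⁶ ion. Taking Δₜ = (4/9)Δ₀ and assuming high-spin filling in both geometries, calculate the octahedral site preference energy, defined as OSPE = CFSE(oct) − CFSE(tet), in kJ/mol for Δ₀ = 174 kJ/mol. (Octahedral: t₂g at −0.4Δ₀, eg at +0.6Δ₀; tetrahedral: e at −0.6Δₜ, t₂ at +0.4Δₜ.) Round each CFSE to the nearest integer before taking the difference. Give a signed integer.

-24

Octahedral (high-spin): t₂g⁴ eg², CFSE = 4(−0.4) + 2(+0.6) = -0.4Δ₀ = -0.4 × 174 = -70 kJ/mol.
Tetrahedral: e³ t₂³, CFSE = 3(−0.6) + 3(+0.4) = -0.6Δₜ = -0.6 × (4/9) × 174 = -46 kJ/mol.
OSPE = CFSE(oct) − CFSE(tet) = -70 − (-46) = -24 kJ/mol.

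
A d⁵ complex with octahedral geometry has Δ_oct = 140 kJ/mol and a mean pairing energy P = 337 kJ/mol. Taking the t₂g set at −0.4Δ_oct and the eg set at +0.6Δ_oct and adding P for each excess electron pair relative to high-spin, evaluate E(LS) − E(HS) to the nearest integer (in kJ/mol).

394

In the high-spin limit (t₂g³ eg²) the orbital term is 0.0Δ_oct = 0 kJ/mol, with no excess pairing.
Low-spin: t₂g⁵ eg⁰, orbital CFSE = -2.0Δ_oct = -280 kJ/mol; plus 2 excess pairs × P = +674 kJ/mol; total 394 kJ/mol.
The difference is 394 − (0) = 394 kJ/mol, so high-spin lies lower.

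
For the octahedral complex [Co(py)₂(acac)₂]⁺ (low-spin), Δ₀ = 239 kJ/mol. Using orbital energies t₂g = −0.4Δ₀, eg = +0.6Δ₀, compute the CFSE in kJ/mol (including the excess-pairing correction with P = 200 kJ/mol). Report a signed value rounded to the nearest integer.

Ligand charges: 2×(+0) from py and 2×(-1) from acac⁻ sum to -2; with overall charge +1, Co is +3.
Co sits in group 9; removing 3 electrons leaves Co³⁺ with 9 − 3 = 6 d electrons.
The d⁶ electrons fill as t₂g⁶ eg⁰.
Orbital CFSE = 6(-0.4) + 0(0.6) = -2.4Δ₀ = -2.4 × 239 = -574 kJ/mol.
High-spin d⁶ would be t₂g⁴ eg² with 1 pair; low-spin has 3, so 2 excess pairs cost +2P = +400 kJ/mol.
Combining: -574 + 400 = -174 kJ/mol.

-174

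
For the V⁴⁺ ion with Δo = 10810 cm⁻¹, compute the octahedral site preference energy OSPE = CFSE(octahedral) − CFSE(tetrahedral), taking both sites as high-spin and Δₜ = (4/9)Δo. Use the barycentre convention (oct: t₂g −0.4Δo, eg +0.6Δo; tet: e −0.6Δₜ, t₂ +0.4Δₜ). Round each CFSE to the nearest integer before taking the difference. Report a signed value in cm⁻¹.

V sits in group 5; removing 4 electrons leaves V⁴⁺ with 5 − 4 = 1 d electrons.
In an octahedral site d¹ (HS) is t₂g¹ eg⁰, giving CFSE(oct) = -0.4Δo = -4324 cm⁻¹.
Tetrahedral e¹ t₂⁰ gives -0.6Δₜ = -0.6 × (4/9) × 10810 = -2883 cm⁻¹.
OSPE = CFSE(oct) − CFSE(tet) = -4324 − (-2883) = -1441 cm⁻¹.

-1441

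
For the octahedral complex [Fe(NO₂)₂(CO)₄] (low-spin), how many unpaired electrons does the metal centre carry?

0

Ligand charges: 2×(-1) from NO₂⁻ and 4×(+0) from CO sum to -2; with overall charge +0, Fe is +2.
Group 8 minus oxidation state +2 gives a d⁶ configuration for Fe²⁺.
Configuration: t2g^6 e_g^0, giving 0 unpaired electrons.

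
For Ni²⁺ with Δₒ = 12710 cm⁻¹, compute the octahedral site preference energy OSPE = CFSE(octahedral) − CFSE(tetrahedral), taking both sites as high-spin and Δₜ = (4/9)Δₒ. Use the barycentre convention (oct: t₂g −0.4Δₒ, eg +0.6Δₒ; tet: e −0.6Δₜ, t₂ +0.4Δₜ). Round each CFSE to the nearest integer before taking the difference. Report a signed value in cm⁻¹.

Group 10 minus oxidation state +2 gives a d⁸ configuration for Ni²⁺.
Octahedral high-spin t2g^6 e_g^2: CFSE = -1.2 × 12710 = -15252 cm⁻¹.
Tetrahedral: e^4 t2^4, CFSE = 4(−0.6) + 4(+0.4) = -0.8Δₜ = -0.8 × (4/9) × 12710 = -4519 cm⁻¹.
OSPE = CFSE(oct) − CFSE(tet) = -15252 − (-4519) = -10733 cm⁻¹.

-10733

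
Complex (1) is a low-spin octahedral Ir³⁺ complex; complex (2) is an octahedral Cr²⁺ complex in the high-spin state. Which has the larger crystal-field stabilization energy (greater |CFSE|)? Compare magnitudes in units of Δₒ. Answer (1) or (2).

(1)

(1): Ir³⁺: group 9, so d-count = 9 − 3 = 6; t₂g⁶ eg⁰, CFSE = -2.4Δₒ.
(2): Group 6 minus oxidation state +2 gives a d⁴ configuration for Cr²⁺; t2g^3 e_g^1, CFSE = -0.6Δₒ.
So (1) has the larger |CFSE|.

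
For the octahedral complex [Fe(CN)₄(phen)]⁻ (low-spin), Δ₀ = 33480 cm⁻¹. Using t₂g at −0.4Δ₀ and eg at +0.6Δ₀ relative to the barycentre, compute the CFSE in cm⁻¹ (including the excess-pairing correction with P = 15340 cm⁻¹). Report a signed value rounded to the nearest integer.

Ligand charges: 4×(-1) from CN⁻ and 1×(+0) from phen sum to -4; with overall charge -1, Fe is +3.
Fe³⁺: group 8, so d-count = 8 − 3 = 5.
Electron filling gives t₂g⁵ eg⁰.
Orbital CFSE = 5(-0.4) + 0(0.6) = -2.0Δ₀ = -2.0 × 33480 = -66960 cm⁻¹.
Relative to high-spin t₂g³ eg² (0 paired), the low-spin configuration has 2 additional pairs, contributing +2 × 15340 = +30680 cm⁻¹.
Combining: -66960 + 30680 = -36280 cm⁻¹.

-36280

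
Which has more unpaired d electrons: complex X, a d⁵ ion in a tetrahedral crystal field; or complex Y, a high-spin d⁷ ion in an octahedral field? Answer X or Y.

X: Tetrahedral fields are weak (Δₜ ≈ 4/9 Δₒ), so electrons fill high-spin; e² t₂³ → 5 unpaired.
Y: t₂g⁵ eg² → 3 unpaired.
So X has more unpaired electrons.

X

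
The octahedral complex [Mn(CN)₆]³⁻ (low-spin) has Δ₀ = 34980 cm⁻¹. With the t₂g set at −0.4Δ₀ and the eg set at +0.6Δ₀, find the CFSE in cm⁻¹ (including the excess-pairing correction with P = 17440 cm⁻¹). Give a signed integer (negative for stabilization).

-38528

Each CN⁻ contributes -1; 6 × (-1) = -6. With overall charge -3, Mn is in the +3 oxidation state.
Mn sits in group 7; removing 3 electrons leaves Mn³⁺ with 7 − 3 = 4 d electrons.
The d⁴ electrons fill as t₂g⁴ eg⁰.
CFSE(orbital) = 4×(-0.4Δ₀) + 0×(0.6Δ₀) = -1.6Δ₀; with Δ₀ = 34980 cm⁻¹ that is -55968 cm⁻¹.
High-spin d⁴ would be t₂g³ eg¹ with 0 pairs; low-spin has 1, so 1 excess pair costs +1P = +17440 cm⁻¹.
Overall CFSE = -55968 + 17440 = -38528 cm⁻¹.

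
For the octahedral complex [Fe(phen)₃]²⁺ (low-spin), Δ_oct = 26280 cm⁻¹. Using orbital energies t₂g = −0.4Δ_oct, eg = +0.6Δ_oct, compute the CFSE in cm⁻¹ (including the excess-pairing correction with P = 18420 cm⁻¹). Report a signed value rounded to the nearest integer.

-26232

phen is neutral, so the +2 overall charge sits on Fe: oxidation state +2.
Fe²⁺: group 8, so d-count = 8 − 2 = 6.
Electron filling gives t₂g⁶ eg⁰.
The orbital stabilization is -2.4Δ_oct = -2.4 × 26280 = -63072 cm⁻¹.
Relative to high-spin t₂g⁴ eg² (1 paired), the low-spin configuration has 2 additional pairs, contributing +2 × 18420 = +36840 cm⁻¹.
Net CFSE = -63072 + 36840 = -26232 cm⁻¹.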